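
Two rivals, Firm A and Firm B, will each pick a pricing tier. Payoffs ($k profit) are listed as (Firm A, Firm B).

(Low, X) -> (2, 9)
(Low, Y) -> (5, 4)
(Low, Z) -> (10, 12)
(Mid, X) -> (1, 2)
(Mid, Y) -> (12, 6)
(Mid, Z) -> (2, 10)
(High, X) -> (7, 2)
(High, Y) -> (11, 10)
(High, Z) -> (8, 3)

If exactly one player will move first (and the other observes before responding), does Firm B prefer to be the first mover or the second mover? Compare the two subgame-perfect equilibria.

If Firm A leads: Firm B's best replies are Low→Z, Mid→Z, High→Y; Firm A's induced payoffs 10, 2, 11; outcome (High, Y), payoffs (11, 10).
If Firm B leads: Firm A's best replies are X→High, Y→Mid, Z→Low; Firm B's induced payoffs 2, 6, 12; outcome (Low, Z), payoffs (10, 12).
Firm B gets 12 moving first and 10 moving second, so Firm B prefers to move first.

first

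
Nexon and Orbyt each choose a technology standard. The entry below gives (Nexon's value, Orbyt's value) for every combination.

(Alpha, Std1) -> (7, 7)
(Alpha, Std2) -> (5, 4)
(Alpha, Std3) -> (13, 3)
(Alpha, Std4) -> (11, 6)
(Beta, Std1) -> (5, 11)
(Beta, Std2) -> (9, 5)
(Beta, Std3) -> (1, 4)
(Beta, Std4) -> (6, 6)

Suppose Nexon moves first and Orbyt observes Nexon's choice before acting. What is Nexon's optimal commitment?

Alpha

Backward induction with Nexon moving first.
- Alpha: Orbyt compares 7, 4, 3, 6 and picks Std1; Nexon would get 7.
- Beta: Orbyt compares 11, 5, 4, 6 and picks Std1; Nexon would get 5.
Nexon's induced payoffs are 7, 5, so Nexon commits to Alpha. Subgame-perfect outcome: (Alpha, Std1) with payoffs (7, 7).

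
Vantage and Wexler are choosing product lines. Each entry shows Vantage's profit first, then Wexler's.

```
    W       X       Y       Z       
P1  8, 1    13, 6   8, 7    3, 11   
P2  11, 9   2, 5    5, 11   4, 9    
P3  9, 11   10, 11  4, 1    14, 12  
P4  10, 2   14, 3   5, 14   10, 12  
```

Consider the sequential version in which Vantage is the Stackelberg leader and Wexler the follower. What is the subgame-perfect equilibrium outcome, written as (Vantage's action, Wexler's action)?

(P3, Z)

Backward induction with Vantage moving first.
- P1: BR = Z, leader payoff 3.
- P2: BR = Y, leader payoff 5.
- P3: BR = Z, leader payoff 14.
- P4: BR = Y, leader payoff 5.
Among 3, 5, 14, 5, the best is 14 at P3. Subgame-perfect outcome: (P3, Z) with payoffs (14, 12).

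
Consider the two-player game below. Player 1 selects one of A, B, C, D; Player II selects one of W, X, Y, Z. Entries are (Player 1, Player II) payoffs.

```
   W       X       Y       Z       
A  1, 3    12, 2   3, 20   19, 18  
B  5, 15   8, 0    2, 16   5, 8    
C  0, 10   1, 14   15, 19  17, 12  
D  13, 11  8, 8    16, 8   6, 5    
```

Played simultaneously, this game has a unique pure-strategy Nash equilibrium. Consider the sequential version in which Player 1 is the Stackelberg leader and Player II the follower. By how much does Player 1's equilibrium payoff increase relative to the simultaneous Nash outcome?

Backward induction with Player 1 moving first.
- A → Player II plays Y (best of 3, 2, 20, 18); Player 1 gets 3.
- B → Player II plays Y (best of 15, 0, 16, 8); Player 1 gets 2.
- C → Player II plays Y (best of 10, 14, 19, 12); Player 1 gets 15.
- D → Player II plays W (best of 11, 8, 8, 5); Player 1 gets 13.
Player 1's induced payoffs are 3, 2, 15, 13, so Player 1 commits to C. Subgame-perfect outcome: (C, Y) with payoffs (15, 19).
Under simultaneous play:
Player 1's best replies: W→D; X→A; Y→D; Z→A.
Player II's best replies: A→Y; B→Y; C→Y; D→W.
Only (D, W) has each player best-responding; Nash payoffs (13, 11).
Player 1's commitment gain: 15 − 13 = 2.

2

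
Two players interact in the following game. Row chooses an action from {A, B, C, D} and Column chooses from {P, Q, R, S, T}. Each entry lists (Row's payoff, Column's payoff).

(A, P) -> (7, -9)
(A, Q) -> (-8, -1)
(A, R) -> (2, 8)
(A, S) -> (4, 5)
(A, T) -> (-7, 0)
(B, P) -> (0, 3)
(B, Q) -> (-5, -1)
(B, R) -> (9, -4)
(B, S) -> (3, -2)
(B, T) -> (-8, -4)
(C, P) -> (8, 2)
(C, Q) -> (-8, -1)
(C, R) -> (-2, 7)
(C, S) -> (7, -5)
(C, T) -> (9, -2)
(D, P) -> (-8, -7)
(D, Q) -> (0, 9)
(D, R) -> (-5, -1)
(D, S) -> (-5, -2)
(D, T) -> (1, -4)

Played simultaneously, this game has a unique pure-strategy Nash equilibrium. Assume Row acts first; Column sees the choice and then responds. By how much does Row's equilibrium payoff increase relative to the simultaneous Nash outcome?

Work backward from Column's decision.
- A → Column plays R (best of -9, -1, 8, 5, 0); Row gets 2.
- B → Column plays P (best of 3, -1, -4, -2, -4); Row gets 0.
- C → Column plays R (best of 2, -1, 7, -5, -2); Row gets -2.
- D → Column plays Q (best of -7, 9, -1, -2, -4); Row gets 0.
Row's induced payoffs are 2, 0, -2, 0, so Row commits to A. Subgame-perfect outcome: (A, R) with payoffs (2, 8).
Now find the simultaneous Nash equilibrium.
Row's best replies: P→C; Q→D; R→B; S→C; T→C.
Column's best replies: A→R; B→P; C→R; D→Q.
Only (D, Q) has each player best-responding; Nash payoffs (0, 9).
Row's commitment gain: 2 − 0 = 2.

2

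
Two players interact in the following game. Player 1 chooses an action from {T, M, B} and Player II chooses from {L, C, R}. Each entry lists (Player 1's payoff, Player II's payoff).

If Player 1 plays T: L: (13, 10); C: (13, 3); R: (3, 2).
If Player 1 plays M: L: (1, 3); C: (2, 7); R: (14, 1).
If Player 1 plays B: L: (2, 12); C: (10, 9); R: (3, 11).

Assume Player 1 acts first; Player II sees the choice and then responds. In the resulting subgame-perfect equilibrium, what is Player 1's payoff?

13

Solve by backward induction (Player 1 leads).
- T → Player II plays L (best of 10, 3, 2); Player 1 gets 13.
- M → Player II plays C (best of 3, 7, 1); Player 1 gets 2.
- B → Player II plays L (best of 12, 9, 11); Player 1 gets 2.
Player 1's induced payoffs are 13, 2, 2, so Player 1 commits to T. Subgame-perfect outcome: (T, L) with payoffs (13, 10).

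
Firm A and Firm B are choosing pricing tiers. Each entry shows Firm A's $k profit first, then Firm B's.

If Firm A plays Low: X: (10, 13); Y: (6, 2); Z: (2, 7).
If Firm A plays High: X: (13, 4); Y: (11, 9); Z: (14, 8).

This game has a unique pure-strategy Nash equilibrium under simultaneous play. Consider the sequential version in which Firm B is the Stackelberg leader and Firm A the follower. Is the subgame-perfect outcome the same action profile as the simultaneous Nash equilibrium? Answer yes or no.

yes

Work backward from Firm A's decision.
- X → Firm A plays High (best of 10, 13); Firm B gets 4.
- Y → Firm A plays High (best of 6, 11); Firm B gets 9.
- Z → Firm A plays High (best of 2, 14); Firm B gets 8.
Among 4, 9, 8, the best is 9 at Y. Subgame-perfect outcome: (High, Y) with payoffs (11, 9).
For the simultaneous game, intersect best replies.
Firm A's best replies: X→High; Y→High; Z→High.
Firm B's best replies: Low→X; High→Y.
The unique mutual best reply is (High, Y), giving (11, 9).
Sequential outcome (High, Y) coincides with the Nash profile (High, Y).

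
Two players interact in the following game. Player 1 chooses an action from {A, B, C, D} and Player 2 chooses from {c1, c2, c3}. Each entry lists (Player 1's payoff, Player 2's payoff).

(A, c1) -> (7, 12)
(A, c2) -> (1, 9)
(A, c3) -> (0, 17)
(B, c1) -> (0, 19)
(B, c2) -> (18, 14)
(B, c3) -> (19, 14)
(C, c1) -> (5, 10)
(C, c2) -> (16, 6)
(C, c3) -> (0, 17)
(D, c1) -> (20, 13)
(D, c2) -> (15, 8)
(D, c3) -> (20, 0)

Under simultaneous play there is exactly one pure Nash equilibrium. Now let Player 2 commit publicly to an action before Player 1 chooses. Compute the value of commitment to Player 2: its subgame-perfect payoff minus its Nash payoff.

1

Player 1 best-responds to each possible Player 2 move:
- c1: Player 1 compares 7, 0, 5, 20 and picks D; Player 2 would get 13.
- c2: Player 1 compares 1, 18, 16, 15 and picks B; Player 2 would get 14.
- c3: Player 1 compares 0, 19, 0, 20 and picks D; Player 2 would get 0.
Player 2's induced payoffs are 13, 14, 0, so Player 2 commits to c2. Subgame-perfect outcome: (B, c2) with payoffs (18, 14).
For the simultaneous game, intersect best replies.
Player 1's best replies: c1→D; c2→B; c3→D.
Player 2's best replies: A→c3; B→c1; C→c3; D→c1.
Only (D, c1) has each player best-responding; Nash payoffs (20, 13).
Player 2's commitment gain: 14 − 13 = 1.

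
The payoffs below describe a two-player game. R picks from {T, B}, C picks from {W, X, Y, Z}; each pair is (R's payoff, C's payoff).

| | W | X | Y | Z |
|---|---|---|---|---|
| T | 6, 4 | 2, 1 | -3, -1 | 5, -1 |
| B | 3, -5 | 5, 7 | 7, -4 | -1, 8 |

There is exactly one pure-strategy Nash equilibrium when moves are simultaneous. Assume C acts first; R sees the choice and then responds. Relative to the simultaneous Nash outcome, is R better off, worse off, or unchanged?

Backward induction with C moving first.
- W: R compares 6, 3 and picks T; C would get 4.
- X: R compares 2, 5 and picks B; C would get 7.
- Y: R compares -3, 7 and picks B; C would get -4.
- Z: R compares 5, -1 and picks T; C would get -1.
Among 4, 7, -4, -1, the best is 7 at X. Subgame-perfect outcome: (B, X) with payoffs (5, 7).
Now find the simultaneous Nash equilibrium.
R's best replies: W→T; X→B; Y→B; Z→T.
C's best replies: T→W; B→Z.
The unique mutual best reply is (T, W), giving (6, 4).
R earns 5 sequentially versus 6 at the Nash outcome: worse off.

worse off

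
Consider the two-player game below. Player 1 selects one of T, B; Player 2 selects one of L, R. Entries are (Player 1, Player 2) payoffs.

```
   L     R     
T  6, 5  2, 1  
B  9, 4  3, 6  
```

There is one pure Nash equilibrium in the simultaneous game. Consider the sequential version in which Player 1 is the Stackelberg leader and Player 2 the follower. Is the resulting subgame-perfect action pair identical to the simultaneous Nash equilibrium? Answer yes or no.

no

Work backward from Player 2's decision.
- T → Player 2 plays L (best of 5, 1); Player 1 gets 6.
- B → Player 2 plays R (best of 4, 6); Player 1 gets 3.
Maximizing over 6, 3, Player 1 chooses T. Subgame-perfect outcome: (T, L) with payoffs (6, 5).
Under simultaneous play:
Player 1's best replies: L→B; R→B.
Player 2's best replies: T→L; B→R.
Only (B, R) has each player best-responding; Nash payoffs (3, 6).
Sequential outcome (T, L) differs from the Nash profile (B, R).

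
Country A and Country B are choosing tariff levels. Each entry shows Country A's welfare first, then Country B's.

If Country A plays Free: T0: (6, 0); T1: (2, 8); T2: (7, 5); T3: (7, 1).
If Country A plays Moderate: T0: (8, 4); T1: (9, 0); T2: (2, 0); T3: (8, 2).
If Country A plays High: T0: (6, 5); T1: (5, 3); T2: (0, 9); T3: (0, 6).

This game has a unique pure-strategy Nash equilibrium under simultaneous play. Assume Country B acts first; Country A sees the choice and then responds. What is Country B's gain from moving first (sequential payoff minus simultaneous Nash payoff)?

1

Country A best-responds to each possible Country B move:
- T0: Country A compares 6, 8, 6 and picks Moderate; Country B would get 4.
- T1: Country A compares 2, 9, 5 and picks Moderate; Country B would get 0.
- T2: Country A compares 7, 2, 0 and picks Free; Country B would get 5.
- T3: Country A compares 7, 8, 0 and picks Moderate; Country B would get 2.
Country B's induced payoffs are 4, 0, 5, 2, so Country B commits to T2. Subgame-perfect outcome: (Free, T2) with payoffs (7, 5).
Under simultaneous play:
Country A's best replies: T0→Moderate; T1→Moderate; T2→Free; T3→Moderate.
Country B's best replies: Free→T1; Moderate→T0; High→T2.
The unique mutual best reply is (Moderate, T0), giving (8, 4).
Country B's commitment gain: 5 − 4 = 1.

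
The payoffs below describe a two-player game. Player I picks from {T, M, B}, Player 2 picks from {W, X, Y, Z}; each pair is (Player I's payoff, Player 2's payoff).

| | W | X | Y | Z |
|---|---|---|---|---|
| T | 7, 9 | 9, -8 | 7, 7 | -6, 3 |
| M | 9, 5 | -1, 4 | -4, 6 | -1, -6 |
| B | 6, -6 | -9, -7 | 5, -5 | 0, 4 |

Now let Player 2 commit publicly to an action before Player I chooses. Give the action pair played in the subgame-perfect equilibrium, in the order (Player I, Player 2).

(T, Y)

Work backward from Player I's decision.
- W: BR = M, leader payoff 5.
- X: BR = T, leader payoff -8.
- Y: BR = T, leader payoff 7.
- Z: BR = B, leader payoff 4.
Maximizing over 5, -8, 7, 4, Player 2 chooses Y. Subgame-perfect outcome: (T, Y) with payoffs (7, 7).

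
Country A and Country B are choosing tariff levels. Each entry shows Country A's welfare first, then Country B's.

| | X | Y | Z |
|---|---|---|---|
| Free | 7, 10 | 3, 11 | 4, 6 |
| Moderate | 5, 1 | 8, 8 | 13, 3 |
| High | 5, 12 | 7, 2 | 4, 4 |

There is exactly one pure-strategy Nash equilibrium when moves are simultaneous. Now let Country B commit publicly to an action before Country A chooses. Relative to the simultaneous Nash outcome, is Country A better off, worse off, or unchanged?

worse off

Work backward from Country A's decision.
- X → Country A plays Free (best of 7, 5, 5); Country B gets 10.
- Y → Country A plays Moderate (best of 3, 8, 7); Country B gets 8.
- Z → Country A plays Moderate (best of 4, 13, 4); Country B gets 3.
Country B's induced payoffs are 10, 8, 3, so Country B commits to X. Subgame-perfect outcome: (Free, X) with payoffs (7, 10).
For the simultaneous game, intersect best replies.
Country A's best replies: X→Free; Y→Moderate; Z→Moderate.
Country B's best replies: Free→Y; Moderate→Y; High→X.
Only (Moderate, Y) has each player best-responding; Nash payoffs (8, 8).
Country A earns 7 sequentially versus 8 at the Nash outcome: worse off.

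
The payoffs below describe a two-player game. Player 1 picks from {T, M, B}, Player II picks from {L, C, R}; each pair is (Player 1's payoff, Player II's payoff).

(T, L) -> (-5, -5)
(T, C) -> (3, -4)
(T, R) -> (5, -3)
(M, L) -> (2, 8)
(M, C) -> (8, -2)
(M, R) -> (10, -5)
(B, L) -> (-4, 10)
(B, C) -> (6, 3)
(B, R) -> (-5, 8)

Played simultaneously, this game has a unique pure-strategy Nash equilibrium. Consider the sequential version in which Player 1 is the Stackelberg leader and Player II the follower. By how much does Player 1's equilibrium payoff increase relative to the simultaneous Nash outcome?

Player II best-responds to each possible Player 1 move:
- T: Player II compares -5, -4, -3 and picks R; Player 1 would get 5.
- M: Player II compares 8, -2, -5 and picks L; Player 1 would get 2.
- B: Player II compares 10, 3, 8 and picks L; Player 1 would get -4.
Maximizing over 5, 2, -4, Player 1 chooses T. Subgame-perfect outcome: (T, R) with payoffs (5, -3).
For the simultaneous game, intersect best replies.
Player 1's best replies: L→M; C→M; R→M.
Player II's best replies: T→R; M→L; B→L.
The unique mutual best reply is (M, L), giving (2, 8).
Player 1's commitment gain: 5 − 2 = 3.

3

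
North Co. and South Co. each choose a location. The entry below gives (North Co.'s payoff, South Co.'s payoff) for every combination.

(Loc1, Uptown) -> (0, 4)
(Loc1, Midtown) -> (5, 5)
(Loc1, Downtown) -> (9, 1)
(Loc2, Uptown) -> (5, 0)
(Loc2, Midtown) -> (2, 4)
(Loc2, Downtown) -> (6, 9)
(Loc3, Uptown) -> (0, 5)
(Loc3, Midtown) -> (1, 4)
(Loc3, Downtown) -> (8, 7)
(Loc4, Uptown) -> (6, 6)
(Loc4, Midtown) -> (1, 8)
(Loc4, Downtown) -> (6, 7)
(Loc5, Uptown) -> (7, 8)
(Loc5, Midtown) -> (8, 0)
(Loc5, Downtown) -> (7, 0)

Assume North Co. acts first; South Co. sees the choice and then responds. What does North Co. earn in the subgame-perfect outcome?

Solve by backward induction (North Co. leads).
- Loc1: BR = Midtown, leader payoff 5.
- Loc2: BR = Downtown, leader payoff 6.
- Loc3: BR = Downtown, leader payoff 8.
- Loc4: BR = Midtown, leader payoff 1.
- Loc5: BR = Uptown, leader payoff 7.
North Co.'s induced payoffs are 5, 6, 8, 1, 7, so North Co. commits to Loc3. Subgame-perfect outcome: (Loc3, Downtown) with payoffs (8, 7).

8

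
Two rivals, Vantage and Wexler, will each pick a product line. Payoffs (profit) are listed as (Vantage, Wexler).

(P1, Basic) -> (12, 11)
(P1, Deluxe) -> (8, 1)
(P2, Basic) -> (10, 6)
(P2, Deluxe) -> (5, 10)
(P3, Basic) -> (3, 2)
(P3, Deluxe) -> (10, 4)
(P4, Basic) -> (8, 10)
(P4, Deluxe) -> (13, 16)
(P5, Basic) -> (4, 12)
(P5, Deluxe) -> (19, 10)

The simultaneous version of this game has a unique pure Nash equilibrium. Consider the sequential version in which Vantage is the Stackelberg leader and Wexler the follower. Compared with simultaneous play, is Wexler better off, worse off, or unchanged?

better off

Work backward from Wexler's decision.
- P1: Wexler compares 11, 1 and picks Basic; Vantage would get 12.
- P2: Wexler compares 6, 10 and picks Deluxe; Vantage would get 5.
- P3: Wexler compares 2, 4 and picks Deluxe; Vantage would get 10.
- P4: Wexler compares 10, 16 and picks Deluxe; Vantage would get 13.
- P5: Wexler compares 12, 10 and picks Basic; Vantage would get 4.
Vantage's induced payoffs are 12, 5, 10, 13, 4, so Vantage commits to P4. Subgame-perfect outcome: (P4, Deluxe) with payoffs (13, 16).
Now find the simultaneous Nash equilibrium.
Vantage's best replies: Basic→P1; Deluxe→P5.
Wexler's best replies: P1→Basic; P2→Deluxe; P3→Deluxe; P4→Deluxe; P5→Basic.
Only (P1, Basic) has each player best-responding; Nash payoffs (12, 11).
Wexler earns 16 sequentially versus 11 at the Nash outcome: better off.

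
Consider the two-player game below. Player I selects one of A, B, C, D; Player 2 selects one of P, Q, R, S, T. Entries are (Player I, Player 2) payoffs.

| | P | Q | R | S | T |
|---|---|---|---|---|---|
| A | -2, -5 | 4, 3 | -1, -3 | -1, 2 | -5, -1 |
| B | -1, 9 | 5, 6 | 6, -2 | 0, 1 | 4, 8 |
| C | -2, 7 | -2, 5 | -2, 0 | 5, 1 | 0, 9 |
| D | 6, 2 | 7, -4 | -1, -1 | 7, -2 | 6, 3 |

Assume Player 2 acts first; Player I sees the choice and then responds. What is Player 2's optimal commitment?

Backward induction with Player 2 moving first.
- P: BR = D, leader payoff 2.
- Q: BR = D, leader payoff -4.
- R: BR = B, leader payoff -2.
- S: BR = D, leader payoff -2.
- T: BR = D, leader payoff 3.
Maximizing over 2, -4, -2, -2, 3, Player 2 chooses T. Subgame-perfect outcome: (D, T) with payoffs (6, 3).

T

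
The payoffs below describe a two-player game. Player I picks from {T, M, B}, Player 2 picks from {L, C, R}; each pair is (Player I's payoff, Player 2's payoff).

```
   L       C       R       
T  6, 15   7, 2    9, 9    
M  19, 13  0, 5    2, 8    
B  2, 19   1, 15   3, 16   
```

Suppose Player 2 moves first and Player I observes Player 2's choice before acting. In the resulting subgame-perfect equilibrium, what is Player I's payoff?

19

Backward induction with Player 2 moving first.
- L: Player I compares 6, 19, 2 and picks M; Player 2 would get 13.
- C: Player I compares 7, 0, 1 and picks T; Player 2 would get 2.
- R: Player I compares 9, 2, 3 and picks T; Player 2 would get 9.
Player 2's induced payoffs are 13, 2, 9, so Player 2 commits to L. Subgame-perfect outcome: (M, L) with payoffs (19, 13).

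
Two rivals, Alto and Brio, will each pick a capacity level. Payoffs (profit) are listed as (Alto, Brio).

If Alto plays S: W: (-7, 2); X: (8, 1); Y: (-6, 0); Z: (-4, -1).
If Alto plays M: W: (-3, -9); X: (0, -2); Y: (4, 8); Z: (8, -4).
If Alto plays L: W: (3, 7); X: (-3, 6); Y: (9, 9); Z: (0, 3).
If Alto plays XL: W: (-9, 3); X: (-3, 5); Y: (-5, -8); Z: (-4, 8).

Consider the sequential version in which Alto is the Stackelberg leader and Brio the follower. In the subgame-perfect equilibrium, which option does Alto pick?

Backward induction with Alto moving first.
- S → Brio plays W (best of 2, 1, 0, -1); Alto gets -7.
- M → Brio plays Y (best of -9, -2, 8, -4); Alto gets 4.
- L → Brio plays Y (best of 7, 6, 9, 3); Alto gets 9.
- XL → Brio plays Z (best of 3, 5, -8, 8); Alto gets -4.
Maximizing over -7, 4, 9, -4, Alto chooses L. Subgame-perfect outcome: (L, Y) with payoffs (9, 9).

L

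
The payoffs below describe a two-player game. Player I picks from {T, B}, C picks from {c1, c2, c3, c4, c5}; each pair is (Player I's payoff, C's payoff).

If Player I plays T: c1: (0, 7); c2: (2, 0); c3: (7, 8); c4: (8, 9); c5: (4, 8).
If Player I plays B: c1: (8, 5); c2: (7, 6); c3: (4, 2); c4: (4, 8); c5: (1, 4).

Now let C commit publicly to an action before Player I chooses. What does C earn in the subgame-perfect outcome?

Backward induction with C moving first.
- c1 → Player I plays B (best of 0, 8); C gets 5.
- c2 → Player I plays B (best of 2, 7); C gets 6.
- c3 → Player I plays T (best of 7, 4); C gets 8.
- c4 → Player I plays T (best of 8, 4); C gets 9.
- c5 → Player I plays T (best of 4, 1); C gets 8.
Maximizing over 5, 6, 8, 9, 8, C chooses c4. Subgame-perfect outcome: (T, c4) with payoffs (8, 9).

9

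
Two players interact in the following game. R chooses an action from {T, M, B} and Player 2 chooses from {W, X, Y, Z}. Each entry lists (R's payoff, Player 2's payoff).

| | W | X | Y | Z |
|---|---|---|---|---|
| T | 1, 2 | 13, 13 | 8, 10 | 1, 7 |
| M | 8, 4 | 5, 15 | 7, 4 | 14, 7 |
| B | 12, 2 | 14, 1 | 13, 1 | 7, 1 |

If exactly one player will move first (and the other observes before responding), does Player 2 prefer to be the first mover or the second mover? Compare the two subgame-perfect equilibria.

If R leads: Player 2's best replies are T→X, M→X, B→W; R's induced payoffs 13, 5, 12; outcome (T, X), payoffs (13, 13).
If Player 2 leads: R's best replies are W→B, X→B, Y→B, Z→M; Player 2's induced payoffs 2, 1, 1, 7; outcome (M, Z), payoffs (14, 7).
Player 2 gets 7 moving first and 13 moving second, so Player 2 prefers to move second.

second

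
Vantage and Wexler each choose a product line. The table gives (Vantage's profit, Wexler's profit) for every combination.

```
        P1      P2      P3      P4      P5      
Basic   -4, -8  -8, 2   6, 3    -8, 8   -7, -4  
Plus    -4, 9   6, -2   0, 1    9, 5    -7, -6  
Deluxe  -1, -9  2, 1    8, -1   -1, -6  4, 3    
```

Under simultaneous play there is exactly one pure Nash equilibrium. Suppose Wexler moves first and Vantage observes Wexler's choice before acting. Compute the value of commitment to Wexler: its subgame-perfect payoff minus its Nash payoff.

Solve by backward induction (Wexler leads).
- P1 → Vantage plays Deluxe (best of -4, -4, -1); Wexler gets -9.
- P2 → Vantage plays Plus (best of -8, 6, 2); Wexler gets -2.
- P3 → Vantage plays Deluxe (best of 6, 0, 8); Wexler gets -1.
- P4 → Vantage plays Plus (best of -8, 9, -1); Wexler gets 5.
- P5 → Vantage plays Deluxe (best of -7, -7, 4); Wexler gets 3.
Among -9, -2, -1, 5, 3, the best is 5 at P4. Subgame-perfect outcome: (Plus, P4) with payoffs (9, 5).
Now find the simultaneous Nash equilibrium.
Vantage's best replies: P1→Deluxe; P2→Plus; P3→Deluxe; P4→Plus; P5→Deluxe.
Wexler's best replies: Basic→P4; Plus→P1; Deluxe→P5.
Only (Deluxe, P5) has each player best-responding; Nash payoffs (4, 3).
Wexler's commitment gain: 5 − 3 = 2.

2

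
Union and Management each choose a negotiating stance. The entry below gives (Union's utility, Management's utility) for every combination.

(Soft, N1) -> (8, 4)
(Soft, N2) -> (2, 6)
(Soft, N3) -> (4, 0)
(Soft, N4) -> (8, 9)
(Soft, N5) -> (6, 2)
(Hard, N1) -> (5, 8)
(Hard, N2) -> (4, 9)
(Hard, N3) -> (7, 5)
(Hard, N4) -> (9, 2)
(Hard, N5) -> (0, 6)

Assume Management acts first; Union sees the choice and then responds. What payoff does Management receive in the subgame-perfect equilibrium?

Backward induction with Management moving first.
- N1: Union compares 8, 5 and picks Soft; Management would get 4.
- N2: Union compares 2, 4 and picks Hard; Management would get 9.
- N3: Union compares 4, 7 and picks Hard; Management would get 5.
- N4: Union compares 8, 9 and picks Hard; Management would get 2.
- N5: Union compares 6, 0 and picks Soft; Management would get 2.
Management's induced payoffs are 4, 9, 5, 2, 2, so Management commits to N2. Subgame-perfect outcome: (Hard, N2) with payoffs (4, 9).

9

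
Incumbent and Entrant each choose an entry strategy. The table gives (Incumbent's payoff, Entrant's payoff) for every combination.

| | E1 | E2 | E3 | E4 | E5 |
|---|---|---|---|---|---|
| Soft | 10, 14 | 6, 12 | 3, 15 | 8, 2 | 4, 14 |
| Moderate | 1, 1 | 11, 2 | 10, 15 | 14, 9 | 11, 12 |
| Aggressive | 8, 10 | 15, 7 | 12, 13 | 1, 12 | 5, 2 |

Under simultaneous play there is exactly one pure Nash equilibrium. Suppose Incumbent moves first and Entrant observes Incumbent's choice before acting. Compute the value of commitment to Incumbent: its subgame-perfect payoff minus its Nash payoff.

0

Backward induction with Incumbent moving first.
- Soft → Entrant plays E3 (best of 14, 12, 15, 2, 14); Incumbent gets 3.
- Moderate → Entrant plays E3 (best of 1, 2, 15, 9, 12); Incumbent gets 10.
- Aggressive → Entrant plays E3 (best of 10, 7, 13, 12, 2); Incumbent gets 12.
Maximizing over 3, 10, 12, Incumbent chooses Aggressive. Subgame-perfect outcome: (Aggressive, E3) with payoffs (12, 13).
Under simultaneous play:
Incumbent's best replies: E1→Soft; E2→Aggressive; E3→Aggressive; E4→Moderate; E5→Moderate.
Entrant's best replies: Soft→E3; Moderate→E3; Aggressive→E3.
The unique mutual best reply is (Aggressive, E3), giving (12, 13).
Incumbent's commitment gain: 12 − 12 = 0.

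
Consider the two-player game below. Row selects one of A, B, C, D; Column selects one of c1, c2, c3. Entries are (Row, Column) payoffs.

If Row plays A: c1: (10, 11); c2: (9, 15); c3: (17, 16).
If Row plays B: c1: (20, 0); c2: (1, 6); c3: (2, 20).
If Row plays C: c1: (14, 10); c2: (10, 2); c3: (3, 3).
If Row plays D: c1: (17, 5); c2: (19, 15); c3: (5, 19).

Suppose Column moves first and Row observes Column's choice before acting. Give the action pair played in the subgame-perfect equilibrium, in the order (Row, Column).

Row best-responds to each possible Column move:
- c1 → Row plays B (best of 10, 20, 14, 17); Column gets 0.
- c2 → Row plays D (best of 9, 1, 10, 19); Column gets 15.
- c3 → Row plays A (best of 17, 2, 3, 5); Column gets 16.
Among 0, 15, 16, the best is 16 at c3. Subgame-perfect outcome: (A, c3) with payoffs (17, 16).

(A, c3)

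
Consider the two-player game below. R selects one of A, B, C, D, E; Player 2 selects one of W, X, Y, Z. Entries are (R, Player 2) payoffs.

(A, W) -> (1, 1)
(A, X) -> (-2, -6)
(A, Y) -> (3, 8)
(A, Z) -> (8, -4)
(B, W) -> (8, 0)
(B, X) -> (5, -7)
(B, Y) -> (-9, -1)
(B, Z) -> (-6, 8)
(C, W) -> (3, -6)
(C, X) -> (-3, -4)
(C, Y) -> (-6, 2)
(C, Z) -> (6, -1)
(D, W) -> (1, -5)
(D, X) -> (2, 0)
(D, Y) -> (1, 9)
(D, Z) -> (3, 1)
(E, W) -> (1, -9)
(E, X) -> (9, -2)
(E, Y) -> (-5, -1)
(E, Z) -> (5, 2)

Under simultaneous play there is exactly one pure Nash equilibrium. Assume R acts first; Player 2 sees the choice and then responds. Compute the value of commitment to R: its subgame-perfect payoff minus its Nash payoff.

Player 2 best-responds to each possible R move:
- A: Player 2 compares 1, -6, 8, -4 and picks Y; R would get 3.
- B: Player 2 compares 0, -7, -1, 8 and picks Z; R would get -6.
- C: Player 2 compares -6, -4, 2, -1 and picks Y; R would get -6.
- D: Player 2 compares -5, 0, 9, 1 and picks Y; R would get 1.
- E: Player 2 compares -9, -2, -1, 2 and picks Z; R would get 5.
Among 3, -6, -6, 1, 5, the best is 5 at E. Subgame-perfect outcome: (E, Z) with payoffs (5, 2).
Now find the simultaneous Nash equilibrium.
R's best replies: W→B; X→E; Y→A; Z→A.
Player 2's best replies: A→Y; B→Z; C→Y; D→Y; E→Z.
The unique mutual best reply is (A, Y), giving (3, 8).
R's commitment gain: 5 − 3 = 2.

2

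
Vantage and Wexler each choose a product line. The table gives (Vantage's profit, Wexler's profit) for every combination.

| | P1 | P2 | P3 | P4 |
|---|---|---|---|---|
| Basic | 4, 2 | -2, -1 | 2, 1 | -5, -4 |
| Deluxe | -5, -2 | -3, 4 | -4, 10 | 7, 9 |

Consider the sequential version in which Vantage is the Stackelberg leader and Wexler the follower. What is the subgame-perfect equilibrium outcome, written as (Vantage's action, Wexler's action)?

(Basic, P1)

Work backward from Wexler's decision.
- Basic → Wexler plays P1 (best of 2, -1, 1, -4); Vantage gets 4.
- Deluxe → Wexler plays P3 (best of -2, 4, 10, 9); Vantage gets -4.
Among 4, -4, the best is 4 at Basic. Subgame-perfect outcome: (Basic, P1) with payoffs (4, 2).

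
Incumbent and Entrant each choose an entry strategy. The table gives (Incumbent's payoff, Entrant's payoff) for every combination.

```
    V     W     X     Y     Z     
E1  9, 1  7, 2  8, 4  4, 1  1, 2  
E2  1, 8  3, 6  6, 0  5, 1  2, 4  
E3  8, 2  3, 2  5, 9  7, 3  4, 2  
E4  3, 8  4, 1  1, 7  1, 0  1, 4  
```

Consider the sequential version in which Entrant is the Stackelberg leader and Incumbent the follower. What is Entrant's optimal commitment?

X

Solve by backward induction (Entrant leads).
- V: BR = E1, leader payoff 1.
- W: BR = E1, leader payoff 2.
- X: BR = E1, leader payoff 4.
- Y: BR = E3, leader payoff 3.
- Z: BR = E3, leader payoff 2.
Among 1, 2, 4, 3, 2, the best is 4 at X. Subgame-perfect outcome: (E1, X) with payoffs (8, 4).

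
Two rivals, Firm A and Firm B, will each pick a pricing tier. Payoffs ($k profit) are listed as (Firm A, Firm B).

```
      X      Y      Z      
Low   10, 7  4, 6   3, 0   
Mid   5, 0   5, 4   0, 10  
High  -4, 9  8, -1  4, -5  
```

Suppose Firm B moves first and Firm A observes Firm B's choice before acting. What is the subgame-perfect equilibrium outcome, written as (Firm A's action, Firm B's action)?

(Low, X)

Firm A best-responds to each possible Firm B move:
- X → Firm A plays Low (best of 10, 5, -4); Firm B gets 7.
- Y → Firm A plays High (best of 4, 5, 8); Firm B gets -1.
- Z → Firm A plays High (best of 3, 0, 4); Firm B gets -5.
Among 7, -1, -5, the best is 7 at X. Subgame-perfect outcome: (Low, X) with payoffs (10, 7).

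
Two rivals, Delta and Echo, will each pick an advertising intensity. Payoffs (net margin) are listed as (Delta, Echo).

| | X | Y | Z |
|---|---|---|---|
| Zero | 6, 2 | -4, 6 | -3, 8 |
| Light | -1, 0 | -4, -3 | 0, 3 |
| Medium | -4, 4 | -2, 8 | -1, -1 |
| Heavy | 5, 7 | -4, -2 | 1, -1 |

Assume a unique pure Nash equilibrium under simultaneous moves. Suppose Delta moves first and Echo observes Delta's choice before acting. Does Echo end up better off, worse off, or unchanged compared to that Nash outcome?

worse off

Solve by backward induction (Delta leads).
- Zero → Echo plays Z (best of 2, 6, 8); Delta gets -3.
- Light → Echo plays Z (best of 0, -3, 3); Delta gets 0.
- Medium → Echo plays Y (best of 4, 8, -1); Delta gets -2.
- Heavy → Echo plays X (best of 7, -2, -1); Delta gets 5.
Maximizing over -3, 0, -2, 5, Delta chooses Heavy. Subgame-perfect outcome: (Heavy, X) with payoffs (5, 7).
Now find the simultaneous Nash equilibrium.
Delta's best replies: X→Zero; Y→Medium; Z→Heavy.
Echo's best replies: Zero→Z; Light→Z; Medium→Y; Heavy→X.
The unique mutual best reply is (Medium, Y), giving (-2, 8).
Echo earns 7 sequentially versus 8 at the Nash outcome: worse off.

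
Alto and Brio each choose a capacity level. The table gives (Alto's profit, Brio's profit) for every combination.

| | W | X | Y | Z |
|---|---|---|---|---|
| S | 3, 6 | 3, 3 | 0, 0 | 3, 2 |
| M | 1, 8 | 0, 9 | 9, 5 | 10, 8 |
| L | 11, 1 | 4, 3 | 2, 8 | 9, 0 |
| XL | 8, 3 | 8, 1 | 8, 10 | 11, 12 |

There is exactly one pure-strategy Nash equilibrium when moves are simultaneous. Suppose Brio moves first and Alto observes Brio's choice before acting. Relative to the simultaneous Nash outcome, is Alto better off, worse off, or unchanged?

Alto best-responds to each possible Brio move:
- W: BR = L, leader payoff 1.
- X: BR = XL, leader payoff 1.
- Y: BR = M, leader payoff 5.
- Z: BR = XL, leader payoff 12.
Brio's induced payoffs are 1, 1, 5, 12, so Brio commits to Z. Subgame-perfect outcome: (XL, Z) with payoffs (11, 12).
Now find the simultaneous Nash equilibrium.
Alto's best replies: W→L; X→XL; Y→M; Z→XL.
Brio's best replies: S→W; M→X; L→Y; XL→Z.
Only (XL, Z) has each player best-responding; Nash payoffs (11, 12).
Alto earns 11 sequentially versus 11 at the Nash outcome: unchanged.

unchanged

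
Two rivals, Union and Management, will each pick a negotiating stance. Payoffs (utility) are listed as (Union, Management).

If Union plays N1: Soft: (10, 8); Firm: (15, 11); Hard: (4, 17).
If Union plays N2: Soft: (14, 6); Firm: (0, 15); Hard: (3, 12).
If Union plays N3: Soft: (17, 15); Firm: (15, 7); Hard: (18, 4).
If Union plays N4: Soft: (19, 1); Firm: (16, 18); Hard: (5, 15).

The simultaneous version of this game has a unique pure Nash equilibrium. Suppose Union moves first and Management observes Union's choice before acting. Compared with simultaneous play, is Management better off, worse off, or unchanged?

worse off

Solve by backward induction (Union leads).
- N1: BR = Hard, leader payoff 4.
- N2: BR = Firm, leader payoff 0.
- N3: BR = Soft, leader payoff 17.
- N4: BR = Firm, leader payoff 16.
Among 4, 0, 17, 16, the best is 17 at N3. Subgame-perfect outcome: (N3, Soft) with payoffs (17, 15).
For the simultaneous game, intersect best replies.
Union's best replies: Soft→N4; Firm→N4; Hard→N3.
Management's best replies: N1→Hard; N2→Firm; N3→Soft; N4→Firm.
Only (N4, Firm) has each player best-responding; Nash payoffs (16, 18).
Management earns 15 sequentially versus 18 at the Nash outcome: worse off.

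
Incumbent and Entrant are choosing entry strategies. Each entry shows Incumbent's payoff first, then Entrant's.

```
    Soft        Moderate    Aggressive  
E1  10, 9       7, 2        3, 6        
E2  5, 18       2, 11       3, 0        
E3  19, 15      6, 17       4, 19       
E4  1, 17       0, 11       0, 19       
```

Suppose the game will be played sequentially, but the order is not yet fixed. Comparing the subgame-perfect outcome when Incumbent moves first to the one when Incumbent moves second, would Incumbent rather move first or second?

first

If Incumbent leads: Entrant's best replies are E1→Soft, E2→Soft, E3→Aggressive, E4→Aggressive; Incumbent's induced payoffs 10, 5, 4, 0; outcome (E1, Soft), payoffs (10, 9).
If Entrant leads: Incumbent's best replies are Soft→E3, Moderate→E1, Aggressive→E3; Entrant's induced payoffs 15, 2, 19; outcome (E3, Aggressive), payoffs (4, 19).
Incumbent gets 10 moving first and 4 moving second, so Incumbent prefers to move first.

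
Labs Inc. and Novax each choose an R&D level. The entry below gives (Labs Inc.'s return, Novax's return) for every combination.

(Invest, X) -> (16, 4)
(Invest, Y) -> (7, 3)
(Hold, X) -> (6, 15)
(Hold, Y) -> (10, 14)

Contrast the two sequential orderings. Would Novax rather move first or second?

If Labs Inc. leads: Novax's best replies are Invest→X, Hold→X; Labs Inc.'s induced payoffs 16, 6; outcome (Invest, X), payoffs (16, 4).
If Novax leads: Labs Inc.'s best replies are X→Invest, Y→Hold; Novax's induced payoffs 4, 14; outcome (Hold, Y), payoffs (10, 14).
Novax gets 14 moving first and 4 moving second, so Novax prefers to move first.

first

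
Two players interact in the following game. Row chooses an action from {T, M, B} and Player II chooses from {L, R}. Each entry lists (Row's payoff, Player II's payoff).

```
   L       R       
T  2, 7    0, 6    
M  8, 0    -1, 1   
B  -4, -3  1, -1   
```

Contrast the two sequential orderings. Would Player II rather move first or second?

If Row leads: Player II's best replies are T→L, M→R, B→R; Row's induced payoffs 2, -1, 1; outcome (T, L), payoffs (2, 7).
If Player II leads: Row's best replies are L→M, R→B; Player II's induced payoffs 0, -1; outcome (M, L), payoffs (8, 0).
Player II gets 0 moving first and 7 moving second, so Player II prefers to move second.

second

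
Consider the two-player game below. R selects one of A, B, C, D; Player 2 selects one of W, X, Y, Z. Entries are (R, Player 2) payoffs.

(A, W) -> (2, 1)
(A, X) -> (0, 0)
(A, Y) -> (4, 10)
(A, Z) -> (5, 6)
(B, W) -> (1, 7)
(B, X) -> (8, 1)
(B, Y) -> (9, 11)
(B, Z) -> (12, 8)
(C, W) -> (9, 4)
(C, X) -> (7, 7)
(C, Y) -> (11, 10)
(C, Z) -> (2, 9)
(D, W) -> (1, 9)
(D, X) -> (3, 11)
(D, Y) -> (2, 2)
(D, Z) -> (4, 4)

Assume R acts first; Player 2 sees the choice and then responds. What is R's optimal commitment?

Player 2 best-responds to each possible R move:
- A → Player 2 plays Y (best of 1, 0, 10, 6); R gets 4.
- B → Player 2 plays Y (best of 7, 1, 11, 8); R gets 9.
- C → Player 2 plays Y (best of 4, 7, 10, 9); R gets 11.
- D → Player 2 plays X (best of 9, 11, 2, 4); R gets 3.
Maximizing over 4, 9, 11, 3, R chooses C. Subgame-perfect outcome: (C, Y) with payoffs (11, 10).

C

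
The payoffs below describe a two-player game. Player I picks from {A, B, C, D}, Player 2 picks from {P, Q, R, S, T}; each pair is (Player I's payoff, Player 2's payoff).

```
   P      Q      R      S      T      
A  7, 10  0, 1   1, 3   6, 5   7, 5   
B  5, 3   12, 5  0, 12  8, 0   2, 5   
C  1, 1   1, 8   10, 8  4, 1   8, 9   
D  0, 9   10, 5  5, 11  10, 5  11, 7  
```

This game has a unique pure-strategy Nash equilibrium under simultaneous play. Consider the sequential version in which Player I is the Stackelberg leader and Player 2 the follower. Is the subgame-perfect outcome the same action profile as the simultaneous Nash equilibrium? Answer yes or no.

no

Work backward from Player 2's decision.
- A: Player 2 compares 10, 1, 3, 5, 5 and picks P; Player I would get 7.
- B: Player 2 compares 3, 5, 12, 0, 5 and picks R; Player I would get 0.
- C: Player 2 compares 1, 8, 8, 1, 9 and picks T; Player I would get 8.
- D: Player 2 compares 9, 5, 11, 5, 7 and picks R; Player I would get 5.
Player I's induced payoffs are 7, 0, 8, 5, so Player I commits to C. Subgame-perfect outcome: (C, T) with payoffs (8, 9).
Under simultaneous play:
Player I's best replies: P→A; Q→B; R→C; S→D; T→D.
Player 2's best replies: A→P; B→R; C→T; D→R.
Only (A, P) has each player best-responding; Nash payoffs (7, 10).
Sequential outcome (C, T) differs from the Nash profile (A, P).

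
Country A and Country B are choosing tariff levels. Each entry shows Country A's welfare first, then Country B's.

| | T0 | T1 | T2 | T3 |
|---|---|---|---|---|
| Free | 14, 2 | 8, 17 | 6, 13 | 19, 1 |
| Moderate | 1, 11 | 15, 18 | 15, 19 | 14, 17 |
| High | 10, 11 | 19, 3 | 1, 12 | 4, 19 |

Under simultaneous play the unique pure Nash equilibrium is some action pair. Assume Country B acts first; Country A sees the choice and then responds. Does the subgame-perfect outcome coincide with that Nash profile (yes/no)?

Backward induction with Country B moving first.
- T0: Country A compares 14, 1, 10 and picks Free; Country B would get 2.
- T1: Country A compares 8, 15, 19 and picks High; Country B would get 3.
- T2: Country A compares 6, 15, 1 and picks Moderate; Country B would get 19.
- T3: Country A compares 19, 14, 4 and picks Free; Country B would get 1.
Among 2, 3, 19, 1, the best is 19 at T2. Subgame-perfect outcome: (Moderate, T2) with payoffs (15, 19).
Now find the simultaneous Nash equilibrium.
Country A's best replies: T0→Free; T1→High; T2→Moderate; T3→Free.
Country B's best replies: Free→T1; Moderate→T2; High→T3.
The unique mutual best reply is (Moderate, T2), giving (15, 19).
Sequential outcome (Moderate, T2) coincides with the Nash profile (Moderate, T2).

yes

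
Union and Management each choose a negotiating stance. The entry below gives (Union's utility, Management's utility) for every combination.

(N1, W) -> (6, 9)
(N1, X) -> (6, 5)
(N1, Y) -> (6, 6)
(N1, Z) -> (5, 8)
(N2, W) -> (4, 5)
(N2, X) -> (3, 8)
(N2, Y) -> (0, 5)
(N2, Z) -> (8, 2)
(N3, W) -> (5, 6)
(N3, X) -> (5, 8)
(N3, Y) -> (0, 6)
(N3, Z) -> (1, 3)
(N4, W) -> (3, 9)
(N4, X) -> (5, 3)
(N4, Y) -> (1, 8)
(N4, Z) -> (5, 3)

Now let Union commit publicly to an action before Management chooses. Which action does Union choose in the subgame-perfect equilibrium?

Solve by backward induction (Union leads).
- N1 → Management plays W (best of 9, 5, 6, 8); Union gets 6.
- N2 → Management plays X (best of 5, 8, 5, 2); Union gets 3.
- N3 → Management plays X (best of 6, 8, 6, 3); Union gets 5.
- N4 → Management plays W (best of 9, 3, 8, 3); Union gets 3.
Union's induced payoffs are 6, 3, 5, 3, so Union commits to N1. Subgame-perfect outcome: (N1, W) with payoffs (6, 9).

N1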